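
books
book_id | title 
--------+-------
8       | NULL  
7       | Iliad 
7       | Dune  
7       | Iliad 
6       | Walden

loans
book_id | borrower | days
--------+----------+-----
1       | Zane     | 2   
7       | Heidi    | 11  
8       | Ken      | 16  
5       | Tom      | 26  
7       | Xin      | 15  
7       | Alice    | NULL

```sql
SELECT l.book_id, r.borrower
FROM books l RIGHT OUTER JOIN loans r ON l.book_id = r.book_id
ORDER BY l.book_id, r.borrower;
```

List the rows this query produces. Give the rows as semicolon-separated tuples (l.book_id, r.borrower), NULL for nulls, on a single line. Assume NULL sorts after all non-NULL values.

(7, Alice); (7, Alice); (7, Alice); (7, Heidi); (7, Heidi); (7, Heidi); (7, Xin); (7, Xin); (7, Xin); (8, Ken); (NULL, Tom); (NULL, Zane)

RIGHT JOIN keeps every row from `loans`; unmatched rows get NULL for `books`'s columns.
Matching on l.book_id = r.book_id.
- l[0] book_id=8 → 1 match(es) in r → 1 row(s).
- l[1] book_id=7 → 3 match(es) in r → 3 row(s).
- l[2] book_id=7 → 3 match(es) in r → 3 row(s).
- l[3] book_id=7 → 3 match(es) in r → 3 row(s).
- l[4] book_id=6 → no match.
- plus 2 unmatched r row(s), each kept with NULL l columns.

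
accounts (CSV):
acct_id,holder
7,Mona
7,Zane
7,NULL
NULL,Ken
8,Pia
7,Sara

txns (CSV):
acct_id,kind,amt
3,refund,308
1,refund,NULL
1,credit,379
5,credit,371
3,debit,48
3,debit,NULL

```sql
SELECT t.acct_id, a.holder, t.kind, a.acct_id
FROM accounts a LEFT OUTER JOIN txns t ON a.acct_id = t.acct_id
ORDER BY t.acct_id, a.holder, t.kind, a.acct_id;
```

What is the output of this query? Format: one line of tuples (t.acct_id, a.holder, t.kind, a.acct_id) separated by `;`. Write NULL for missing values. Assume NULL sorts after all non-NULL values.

LEFT JOIN keeps every row from `accounts`; unmatched rows get NULL for `txns`'s columns.
Matching on a.acct_id = t.acct_id. A NULL in a compared column never satisfies the condition.
Matched pairs: 0; unmatched a rows kept: 6.

(NULL, Ken, NULL, NULL); (NULL, Mona, NULL, 7); (NULL, Pia, NULL, 8); (NULL, Sara, NULL, 7); (NULL, Zane, NULL, 7); (NULL, NULL, NULL, 7)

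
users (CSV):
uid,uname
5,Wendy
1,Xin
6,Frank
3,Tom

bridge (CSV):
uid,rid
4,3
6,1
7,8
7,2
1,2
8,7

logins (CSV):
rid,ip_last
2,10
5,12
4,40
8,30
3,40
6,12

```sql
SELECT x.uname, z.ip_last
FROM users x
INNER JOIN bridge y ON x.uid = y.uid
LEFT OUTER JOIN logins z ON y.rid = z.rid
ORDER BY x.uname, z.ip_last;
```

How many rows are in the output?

Evaluate left to right. First `users x INNER JOIN bridge y` on uid: 2 row(s).
Then LEFT JOIN `logins z` on rid: each of those 2 rows is kept; rows whose y.rid has no match in z get NULL for z's columns.
Result: 2 row(s).

2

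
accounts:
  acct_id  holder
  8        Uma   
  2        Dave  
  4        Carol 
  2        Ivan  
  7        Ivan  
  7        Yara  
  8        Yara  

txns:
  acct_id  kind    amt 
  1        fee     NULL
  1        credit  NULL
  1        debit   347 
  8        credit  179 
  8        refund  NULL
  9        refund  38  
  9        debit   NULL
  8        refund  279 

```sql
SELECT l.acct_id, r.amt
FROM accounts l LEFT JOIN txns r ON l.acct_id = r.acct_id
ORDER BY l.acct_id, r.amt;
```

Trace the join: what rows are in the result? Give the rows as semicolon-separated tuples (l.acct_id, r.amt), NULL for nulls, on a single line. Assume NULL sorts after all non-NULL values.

LEFT JOIN keeps every row from `accounts`; unmatched rows get NULL for `txns`'s columns.
Matching on l.acct_id = r.acct_id.
Matched pairs: 6; unmatched l rows kept: 5.

(2, NULL); (2, NULL); (4, NULL); (7, NULL); (7, NULL); (8, 179); (8, 179); (8, 279); (8, 279); (8, NULL); (8, NULL)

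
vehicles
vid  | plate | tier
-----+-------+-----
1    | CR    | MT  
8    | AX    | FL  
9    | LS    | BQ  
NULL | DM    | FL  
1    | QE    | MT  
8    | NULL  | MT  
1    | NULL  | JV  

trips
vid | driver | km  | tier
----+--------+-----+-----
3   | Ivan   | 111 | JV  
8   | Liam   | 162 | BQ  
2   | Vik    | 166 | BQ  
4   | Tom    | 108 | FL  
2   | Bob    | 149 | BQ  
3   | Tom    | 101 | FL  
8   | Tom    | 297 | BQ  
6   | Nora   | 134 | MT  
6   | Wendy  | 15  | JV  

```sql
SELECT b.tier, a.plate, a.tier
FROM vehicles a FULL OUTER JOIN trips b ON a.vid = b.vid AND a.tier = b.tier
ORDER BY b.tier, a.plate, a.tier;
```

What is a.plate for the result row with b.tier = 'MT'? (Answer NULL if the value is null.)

FULL OUTER JOIN keeps every row from both sides; unmatched rows get NULL for the other side's columns.
Matching on a.vid = b.vid AND a.tier = b.tier. A NULL in a compared column never satisfies the condition.
Matched pairs: 0; unmatched a rows kept: 7; unmatched b rows kept: 9.

NULL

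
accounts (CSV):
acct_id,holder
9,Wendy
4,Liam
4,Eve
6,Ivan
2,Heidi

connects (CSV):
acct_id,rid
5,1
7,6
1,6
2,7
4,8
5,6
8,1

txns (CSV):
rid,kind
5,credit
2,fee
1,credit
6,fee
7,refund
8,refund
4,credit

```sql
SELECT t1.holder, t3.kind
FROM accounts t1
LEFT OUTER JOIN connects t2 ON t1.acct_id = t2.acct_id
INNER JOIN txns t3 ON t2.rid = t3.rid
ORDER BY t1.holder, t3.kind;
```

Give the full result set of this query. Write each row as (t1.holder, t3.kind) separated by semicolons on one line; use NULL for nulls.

Step 1 — t1 LEFT JOIN t2 on acct_id → 5 row(s).
Then INNER JOIN `txns t3` on rid: keep only rows whose t2.rid appears in t3.

(Eve, refund); (Heidi, refund); (Liam, refund)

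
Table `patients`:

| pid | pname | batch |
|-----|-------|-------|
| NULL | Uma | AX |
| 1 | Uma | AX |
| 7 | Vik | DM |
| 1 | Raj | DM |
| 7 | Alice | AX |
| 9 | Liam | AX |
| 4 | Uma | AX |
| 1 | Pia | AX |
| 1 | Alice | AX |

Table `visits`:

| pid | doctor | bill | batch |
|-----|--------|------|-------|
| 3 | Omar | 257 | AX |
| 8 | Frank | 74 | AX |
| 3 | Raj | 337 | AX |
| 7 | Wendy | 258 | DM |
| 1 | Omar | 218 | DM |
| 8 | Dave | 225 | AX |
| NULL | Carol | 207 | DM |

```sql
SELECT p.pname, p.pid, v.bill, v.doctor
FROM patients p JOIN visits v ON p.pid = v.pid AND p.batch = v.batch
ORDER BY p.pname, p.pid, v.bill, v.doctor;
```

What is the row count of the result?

2

INNER JOIN keeps only pairs where the ON condition holds.
Matching on p.pid = v.pid AND p.batch = v.batch. A NULL in a compared column never satisfies the condition.
- p (pid=NULL, batch=AX) has no partner → excluded.
- p (pid=1, batch=AX) has no partner → excluded.
- p (pid=7, batch=DM) pairs with 1 row(s) of v.
- p (pid=1, batch=DM) pairs with 1 row(s) of v.
- p (pid=7, batch=AX) has no partner → excluded.
- p (pid=9, batch=AX) has no partner → excluded.
- p (pid=4, batch=AX) has no partner → excluded.
- p (pid=1, batch=AX) has no partner → excluded.
- p (pid=1, batch=AX) has no partner → excluded.
Total: 2 rows.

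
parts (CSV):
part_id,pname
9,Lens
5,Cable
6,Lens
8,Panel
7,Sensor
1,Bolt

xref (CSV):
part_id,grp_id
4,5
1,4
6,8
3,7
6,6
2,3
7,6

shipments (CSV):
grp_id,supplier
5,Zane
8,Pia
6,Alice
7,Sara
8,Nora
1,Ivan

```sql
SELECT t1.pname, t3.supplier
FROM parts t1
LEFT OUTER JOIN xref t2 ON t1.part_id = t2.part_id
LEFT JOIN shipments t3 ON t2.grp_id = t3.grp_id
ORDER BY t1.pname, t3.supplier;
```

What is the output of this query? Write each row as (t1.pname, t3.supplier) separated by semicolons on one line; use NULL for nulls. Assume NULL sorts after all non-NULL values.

(Bolt, NULL); (Cable, NULL); (Lens, Alice); (Lens, Nora); (Lens, Pia); (Lens, NULL); (Panel, NULL); (Sensor, Alice)

Joins associate left-to-right: parts LEFT JOIN xref on part_id gives 7 intermediate row(s).
Then LEFT JOIN `shipments t3` on grp_id: each of those 7 rows is kept; rows whose t2.grp_id has no match in t3 get NULL for t3's columns.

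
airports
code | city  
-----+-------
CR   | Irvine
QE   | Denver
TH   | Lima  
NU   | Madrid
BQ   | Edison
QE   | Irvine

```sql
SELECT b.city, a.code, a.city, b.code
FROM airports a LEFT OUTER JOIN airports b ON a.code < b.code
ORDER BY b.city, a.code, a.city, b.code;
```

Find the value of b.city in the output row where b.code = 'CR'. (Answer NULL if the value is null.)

LEFT JOIN keeps every row from `airports a`; unmatched rows get NULL for `airports b`'s columns.
Matching on a.code < b.code.
- code=CR: 4 matching b row(s), so 4 row(s) emitted.
- code=QE: 1 matching b row(s), so 1 row(s) emitted.
- code=TH: no b row matches, row kept with b columns NULL.
- code=NU: 3 matching b row(s), so 3 row(s) emitted.
- code=BQ: 5 matching b row(s), so 5 row(s) emitted.
- code=QE: 1 matching b row(s), so 1 row(s) emitted.

Irvine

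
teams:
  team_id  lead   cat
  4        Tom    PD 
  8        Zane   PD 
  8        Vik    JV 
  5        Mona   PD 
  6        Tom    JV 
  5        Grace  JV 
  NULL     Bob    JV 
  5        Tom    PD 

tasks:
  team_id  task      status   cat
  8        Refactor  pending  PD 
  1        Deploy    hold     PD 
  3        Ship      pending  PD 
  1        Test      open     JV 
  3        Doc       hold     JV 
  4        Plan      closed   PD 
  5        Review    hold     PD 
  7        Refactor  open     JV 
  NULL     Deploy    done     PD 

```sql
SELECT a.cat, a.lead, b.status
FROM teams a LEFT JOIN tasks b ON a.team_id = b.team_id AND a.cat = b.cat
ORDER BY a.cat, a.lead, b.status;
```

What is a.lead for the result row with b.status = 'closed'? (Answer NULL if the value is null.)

LEFT JOIN keeps every row from `teams`; unmatched rows get NULL for `tasks`'s columns.
Matching on a.team_id = b.team_id AND a.cat = b.cat. A NULL in a compared column never satisfies the condition.
Matched pairs: 4; unmatched a rows kept: 4.

Tom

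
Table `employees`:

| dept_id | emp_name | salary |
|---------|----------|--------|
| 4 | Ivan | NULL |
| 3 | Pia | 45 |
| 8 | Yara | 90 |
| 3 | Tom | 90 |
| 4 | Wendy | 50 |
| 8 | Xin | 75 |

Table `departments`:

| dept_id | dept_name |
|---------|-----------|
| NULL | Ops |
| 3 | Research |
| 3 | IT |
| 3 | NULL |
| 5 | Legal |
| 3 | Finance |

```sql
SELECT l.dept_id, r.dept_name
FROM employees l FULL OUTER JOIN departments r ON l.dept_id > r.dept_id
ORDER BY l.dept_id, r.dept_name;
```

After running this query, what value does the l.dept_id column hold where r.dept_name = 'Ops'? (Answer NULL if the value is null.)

FULL OUTER JOIN keeps every row from both sides; unmatched rows get NULL for the other side's columns.
Matching on l.dept_id > r.dept_id. A NULL in a compared column never satisfies the condition.
Matched pairs: 18; unmatched l rows kept: 2; unmatched r rows kept: 1.

NULL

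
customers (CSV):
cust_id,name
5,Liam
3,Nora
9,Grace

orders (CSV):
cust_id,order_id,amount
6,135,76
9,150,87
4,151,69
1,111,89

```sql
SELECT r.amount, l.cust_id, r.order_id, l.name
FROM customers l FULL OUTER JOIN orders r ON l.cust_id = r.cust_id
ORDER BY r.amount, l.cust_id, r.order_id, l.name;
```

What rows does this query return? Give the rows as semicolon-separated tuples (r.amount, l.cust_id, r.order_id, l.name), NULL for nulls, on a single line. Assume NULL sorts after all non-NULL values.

(69, NULL, 151, NULL); (76, NULL, 135, NULL); (87, 9, 150, Grace); (89, NULL, 111, NULL); (NULL, 3, NULL, Nora); (NULL, 5, NULL, Liam)

FULL OUTER JOIN keeps every row from both sides; unmatched rows get NULL for the other side's columns.
Matching on l.cust_id = r.cust_id.
- l[0] cust_id=5 → no match; kept with NULLs on the r side.
- l[1] cust_id=3 → no match; kept with NULLs on the r side.
- l[2] cust_id=9 → 1 match(es) in r → 1 row(s).
- 3 r row(s) had no l match → kept, l columns NULL.
After projecting and ordering:
r.amount | l.cust_id | r.order_id | l.name
69 | NULL | 151 | NULL
76 | NULL | 135 | NULL
87 | 9 | 150 | Grace
89 | NULL | 111 | NULL
NULL | 3 | NULL | Nora
NULL | 5 | NULL | Liam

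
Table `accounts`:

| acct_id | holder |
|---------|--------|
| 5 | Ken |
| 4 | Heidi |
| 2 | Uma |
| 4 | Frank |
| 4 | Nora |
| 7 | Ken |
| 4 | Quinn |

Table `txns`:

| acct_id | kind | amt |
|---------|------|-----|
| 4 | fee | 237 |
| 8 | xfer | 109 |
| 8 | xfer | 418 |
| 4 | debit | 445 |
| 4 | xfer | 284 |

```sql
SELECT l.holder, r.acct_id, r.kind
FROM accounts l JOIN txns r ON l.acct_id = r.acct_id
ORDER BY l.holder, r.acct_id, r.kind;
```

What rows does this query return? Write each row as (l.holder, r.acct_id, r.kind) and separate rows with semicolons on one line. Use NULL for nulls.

INNER JOIN keeps only pairs where the ON condition holds.
Matching on l.acct_id = r.acct_id.
- l (acct_id=5) has no partner → excluded.
- l (acct_id=4) pairs with 3 row(s) of r.
- l (acct_id=2) has no partner → excluded.
- l (acct_id=4) pairs with 3 row(s) of r.
- l (acct_id=4) pairs with 3 row(s) of r.
- l (acct_id=7) has no partner → excluded.
- l (acct_id=4) pairs with 3 row(s) of r.

(Frank, 4, debit); (Frank, 4, fee); (Frank, 4, xfer); (Heidi, 4, debit); (Heidi, 4, fee); (Heidi, 4, xfer); (Nora, 4, debit); (Nora, 4, fee); (Nora, 4, xfer); (Quinn, 4, debit); (Quinn, 4, fee); (Quinn, 4, xfer)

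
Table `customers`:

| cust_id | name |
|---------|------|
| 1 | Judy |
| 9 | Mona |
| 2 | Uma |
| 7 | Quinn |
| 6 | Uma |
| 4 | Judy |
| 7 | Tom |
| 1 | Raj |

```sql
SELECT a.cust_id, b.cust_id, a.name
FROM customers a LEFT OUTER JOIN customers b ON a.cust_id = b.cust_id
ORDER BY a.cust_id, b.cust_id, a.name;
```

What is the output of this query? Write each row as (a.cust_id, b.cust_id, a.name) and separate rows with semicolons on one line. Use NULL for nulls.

(1, 1, Judy); (1, 1, Judy); (1, 1, Raj); (1, 1, Raj); (2, 2, Uma); (4, 4, Judy); (6, 6, Uma); (7, 7, Quinn); (7, 7, Quinn); (7, 7, Tom); (7, 7, Tom); (9, 9, Mona)

LEFT JOIN keeps every row from `customers a`; unmatched rows get NULL for `customers b`'s columns.
Matching on a.cust_id = b.cust_id.
Matched pairs: 12; unmatched a rows kept: 0.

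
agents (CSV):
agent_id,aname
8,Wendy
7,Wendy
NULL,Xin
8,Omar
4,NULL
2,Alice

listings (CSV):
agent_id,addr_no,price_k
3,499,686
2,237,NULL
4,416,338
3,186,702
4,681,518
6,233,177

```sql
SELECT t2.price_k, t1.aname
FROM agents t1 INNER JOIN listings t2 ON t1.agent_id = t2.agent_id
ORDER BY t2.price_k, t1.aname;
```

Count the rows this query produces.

3

INNER JOIN keeps only pairs where the ON condition holds.
Matching on t1.agent_id = t2.agent_id. A NULL in a compared column never satisfies the condition.
- t1[0] agent_id=8 → no match; dropped.
- t1[1] agent_id=7 → no match; dropped.
- t1[2] agent_id=NULL → no match; dropped.
- t1[3] agent_id=8 → no match; dropped.
- t1[4] agent_id=4 → 2 match(es) in t2 → 2 row(s).
- t1[5] agent_id=2 → 1 match(es) in t2 → 1 row(s).
Total: 3 rows.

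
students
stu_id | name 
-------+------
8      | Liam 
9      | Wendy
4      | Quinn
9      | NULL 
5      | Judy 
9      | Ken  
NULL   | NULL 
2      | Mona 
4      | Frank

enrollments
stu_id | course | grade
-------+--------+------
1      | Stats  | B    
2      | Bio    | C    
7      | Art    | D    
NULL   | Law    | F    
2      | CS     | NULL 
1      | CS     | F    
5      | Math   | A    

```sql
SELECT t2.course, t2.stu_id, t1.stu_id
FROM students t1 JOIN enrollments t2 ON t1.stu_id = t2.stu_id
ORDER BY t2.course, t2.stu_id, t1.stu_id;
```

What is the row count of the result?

3

INNER JOIN keeps only pairs where the ON condition holds.
Matching on t1.stu_id = t2.stu_id. A NULL in a compared column never satisfies the condition.
Matched pairs: 3.
Total: 3 rows.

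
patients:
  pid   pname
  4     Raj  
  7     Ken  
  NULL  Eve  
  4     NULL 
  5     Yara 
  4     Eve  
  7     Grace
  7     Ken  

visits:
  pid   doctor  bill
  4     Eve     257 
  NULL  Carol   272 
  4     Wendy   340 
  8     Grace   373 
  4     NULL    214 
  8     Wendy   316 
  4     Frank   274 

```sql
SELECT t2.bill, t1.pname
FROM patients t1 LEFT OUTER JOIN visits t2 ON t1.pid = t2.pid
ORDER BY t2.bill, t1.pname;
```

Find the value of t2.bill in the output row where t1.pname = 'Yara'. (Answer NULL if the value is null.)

NULL

LEFT JOIN keeps every row from `patients`; unmatched rows get NULL for `visits`'s columns.
Matching on t1.pid = t2.pid. A NULL in a compared column never satisfies the condition.
Matched pairs: 12; unmatched t1 rows kept: 5.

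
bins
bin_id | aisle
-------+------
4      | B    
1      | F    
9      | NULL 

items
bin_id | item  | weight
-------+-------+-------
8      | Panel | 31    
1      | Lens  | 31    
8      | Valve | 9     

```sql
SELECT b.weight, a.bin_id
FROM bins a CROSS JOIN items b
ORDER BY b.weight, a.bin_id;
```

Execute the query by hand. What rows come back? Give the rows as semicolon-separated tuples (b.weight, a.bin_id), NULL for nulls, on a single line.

(9, 1); (9, 4); (9, 9); (31, 1); (31, 1); (31, 4); (31, 4); (31, 9); (31, 9)

CROSS JOIN pairs every row of `bins` with every row of `items`: 3 × 3 = 9 rows.
After projecting and ordering:
b.weight | a.bin_id
9 | 1
9 | 4
9 | 9
31 | 1
31 | 1
31 | 4
31 | 4
31 | 9
31 | 9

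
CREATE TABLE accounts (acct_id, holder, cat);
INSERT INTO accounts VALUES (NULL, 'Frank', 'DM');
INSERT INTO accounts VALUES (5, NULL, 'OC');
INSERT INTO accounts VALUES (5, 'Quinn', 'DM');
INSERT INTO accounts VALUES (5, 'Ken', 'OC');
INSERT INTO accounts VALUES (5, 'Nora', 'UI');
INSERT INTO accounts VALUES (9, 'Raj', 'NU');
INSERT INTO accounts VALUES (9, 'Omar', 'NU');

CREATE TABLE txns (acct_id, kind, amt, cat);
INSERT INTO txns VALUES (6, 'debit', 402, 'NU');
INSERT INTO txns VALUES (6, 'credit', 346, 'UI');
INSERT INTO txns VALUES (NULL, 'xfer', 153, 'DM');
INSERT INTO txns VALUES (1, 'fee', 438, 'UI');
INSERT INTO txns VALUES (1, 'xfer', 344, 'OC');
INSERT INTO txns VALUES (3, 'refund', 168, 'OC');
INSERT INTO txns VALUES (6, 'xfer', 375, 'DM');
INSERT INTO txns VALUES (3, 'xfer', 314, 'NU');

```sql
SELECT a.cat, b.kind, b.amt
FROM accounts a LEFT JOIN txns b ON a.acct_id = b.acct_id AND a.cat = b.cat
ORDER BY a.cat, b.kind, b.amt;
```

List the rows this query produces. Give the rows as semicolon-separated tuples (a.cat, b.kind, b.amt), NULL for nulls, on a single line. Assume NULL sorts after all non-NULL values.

(DM, NULL, NULL); (DM, NULL, NULL); (NU, NULL, NULL); (NU, NULL, NULL); (OC, NULL, NULL); (OC, NULL, NULL); (UI, NULL, NULL)

LEFT JOIN keeps every row from `accounts`; unmatched rows get NULL for `txns`'s columns.
Matching on a.acct_id = b.acct_id AND a.cat = b.cat. A NULL in a compared column never satisfies the condition.
- a (acct_id=NULL, cat=DM) has no partner → padded with NULL.
- a (acct_id=5, cat=OC) has no partner → padded with NULL.
- a (acct_id=5, cat=DM) has no partner → padded with NULL.
- a (acct_id=5, cat=OC) has no partner → padded with NULL.
- a (acct_id=5, cat=UI) has no partner → padded with NULL.
- a (acct_id=9, cat=NU) has no partner → padded with NULL.
- a (acct_id=9, cat=NU) has no partner → padded with NULL.
After projecting and ordering:
a.cat | b.kind | b.amt
DM | NULL | NULL
DM | NULL | NULL
NU | NULL | NULL
NU | NULL | NULL
OC | NULL | NULL
OC | NULL | NULL
UI | NULL | NULL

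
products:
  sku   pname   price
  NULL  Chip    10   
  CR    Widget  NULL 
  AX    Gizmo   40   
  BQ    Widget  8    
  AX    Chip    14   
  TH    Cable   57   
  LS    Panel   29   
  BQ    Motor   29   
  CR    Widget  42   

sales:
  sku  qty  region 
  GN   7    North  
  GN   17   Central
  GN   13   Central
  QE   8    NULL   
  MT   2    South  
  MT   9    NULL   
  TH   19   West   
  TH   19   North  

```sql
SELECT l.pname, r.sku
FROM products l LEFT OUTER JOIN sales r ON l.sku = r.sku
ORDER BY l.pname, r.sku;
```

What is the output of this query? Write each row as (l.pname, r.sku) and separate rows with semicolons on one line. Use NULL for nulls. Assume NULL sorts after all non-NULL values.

LEFT JOIN keeps every row from `products`; unmatched rows get NULL for `sales`'s columns.
Matching on l.sku = r.sku. A NULL in a compared column never satisfies the condition.
- l (sku=NULL) has no partner → padded with NULL.
- l (sku=CR) has no partner → padded with NULL.
- l (sku=AX) has no partner → padded with NULL.
- l (sku=BQ) has no partner → padded with NULL.
- l (sku=AX) has no partner → padded with NULL.
- l (sku=TH) pairs with 2 row(s) of r.
- l (sku=LS) has no partner → padded with NULL.
- l (sku=BQ) has no partner → padded with NULL.
- l (sku=CR) has no partner → padded with NULL.
After projecting and ordering:
l.pname | r.sku
Cable | TH
Cable | TH
Chip | NULL
Chip | NULL
Gizmo | NULL
Motor | NULL
Panel | NULL
Widget | NULL
Widget | NULL
Widget | NULL

(Cable, TH); (Cable, TH); (Chip, NULL); (Chip, NULL); (Gizmo, NULL); (Motor, NULL); (Panel, NULL); (Widget, NULL); (Widget, NULL); (Widget, NULL)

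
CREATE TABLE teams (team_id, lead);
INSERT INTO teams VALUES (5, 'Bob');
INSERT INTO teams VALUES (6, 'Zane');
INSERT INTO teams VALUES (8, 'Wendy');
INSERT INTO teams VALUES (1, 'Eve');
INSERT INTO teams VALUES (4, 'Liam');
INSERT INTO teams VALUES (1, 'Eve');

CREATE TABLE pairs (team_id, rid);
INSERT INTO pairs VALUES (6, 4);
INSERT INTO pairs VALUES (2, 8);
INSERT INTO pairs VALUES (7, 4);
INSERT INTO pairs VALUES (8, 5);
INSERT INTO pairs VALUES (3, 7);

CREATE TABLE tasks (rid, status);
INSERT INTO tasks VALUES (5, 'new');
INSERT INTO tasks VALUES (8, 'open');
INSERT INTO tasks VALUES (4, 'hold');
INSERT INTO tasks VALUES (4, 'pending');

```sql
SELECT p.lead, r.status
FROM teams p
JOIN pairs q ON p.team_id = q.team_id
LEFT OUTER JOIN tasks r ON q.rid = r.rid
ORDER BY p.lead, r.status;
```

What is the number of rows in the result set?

Step 1 — p INNER JOIN q on team_id → 2 row(s).
Then LEFT JOIN `tasks r` on rid: each of those 2 rows is kept; rows whose q.rid has no match in r get NULL for r's columns.
Result: 3 row(s).

3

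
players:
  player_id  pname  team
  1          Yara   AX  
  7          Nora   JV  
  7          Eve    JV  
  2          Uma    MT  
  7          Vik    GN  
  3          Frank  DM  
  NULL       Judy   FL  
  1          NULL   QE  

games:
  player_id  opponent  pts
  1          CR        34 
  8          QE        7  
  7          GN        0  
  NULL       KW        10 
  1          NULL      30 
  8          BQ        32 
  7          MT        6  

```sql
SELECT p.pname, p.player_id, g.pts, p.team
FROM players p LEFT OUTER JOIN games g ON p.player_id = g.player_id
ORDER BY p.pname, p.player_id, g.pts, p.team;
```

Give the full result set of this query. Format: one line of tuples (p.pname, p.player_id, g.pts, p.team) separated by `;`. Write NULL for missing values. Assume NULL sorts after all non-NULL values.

(Eve, 7, 0, JV); (Eve, 7, 6, JV); (Frank, 3, NULL, DM); (Judy, NULL, NULL, FL); (Nora, 7, 0, JV); (Nora, 7, 6, JV); (Uma, 2, NULL, MT); (Vik, 7, 0, GN); (Vik, 7, 6, GN); (Yara, 1, 30, AX); (Yara, 1, 34, AX); (NULL, 1, 30, QE); (NULL, 1, 34, QE)

LEFT JOIN keeps every row from `players`; unmatched rows get NULL for `games`'s columns.
Matching on p.player_id = g.player_id. A NULL in a compared column never satisfies the condition.
Matched pairs: 10; unmatched p rows kept: 3.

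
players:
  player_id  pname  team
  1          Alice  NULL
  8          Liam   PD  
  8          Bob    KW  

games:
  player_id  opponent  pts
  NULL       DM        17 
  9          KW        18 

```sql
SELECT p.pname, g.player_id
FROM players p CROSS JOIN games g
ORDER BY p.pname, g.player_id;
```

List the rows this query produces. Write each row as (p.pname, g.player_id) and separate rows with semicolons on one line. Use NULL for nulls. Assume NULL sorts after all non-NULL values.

CROSS JOIN pairs every row of `players` with every row of `games`: 3 × 2 = 6 rows.
After projecting and ordering:
p.pname | g.player_id
Alice | 9
Alice | NULL
Bob | 9
Bob | NULL
Liam | 9
Liam | NULL

(Alice, 9); (Alice, NULL); (Bob, 9); (Bob, NULL); (Liam, 9); (Liam, NULL)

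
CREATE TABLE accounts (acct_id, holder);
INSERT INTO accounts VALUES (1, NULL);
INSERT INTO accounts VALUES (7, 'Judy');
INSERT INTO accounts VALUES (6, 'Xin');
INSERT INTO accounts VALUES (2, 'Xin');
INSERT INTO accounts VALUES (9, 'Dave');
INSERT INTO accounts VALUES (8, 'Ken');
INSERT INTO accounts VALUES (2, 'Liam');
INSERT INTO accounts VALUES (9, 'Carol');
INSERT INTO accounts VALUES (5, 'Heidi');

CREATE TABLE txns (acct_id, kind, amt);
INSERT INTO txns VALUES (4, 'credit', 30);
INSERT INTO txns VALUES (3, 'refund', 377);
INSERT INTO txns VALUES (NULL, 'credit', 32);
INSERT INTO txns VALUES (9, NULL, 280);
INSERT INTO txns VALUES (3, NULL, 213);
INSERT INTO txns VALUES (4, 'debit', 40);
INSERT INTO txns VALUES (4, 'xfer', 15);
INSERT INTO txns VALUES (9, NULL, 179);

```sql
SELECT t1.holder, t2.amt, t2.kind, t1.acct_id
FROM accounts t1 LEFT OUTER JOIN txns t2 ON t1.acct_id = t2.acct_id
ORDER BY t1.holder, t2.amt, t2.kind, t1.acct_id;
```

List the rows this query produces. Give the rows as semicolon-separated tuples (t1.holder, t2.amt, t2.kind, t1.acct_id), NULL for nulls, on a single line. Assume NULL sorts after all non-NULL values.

LEFT JOIN keeps every row from `accounts`; unmatched rows get NULL for `txns`'s columns.
Matching on t1.acct_id = t2.acct_id. A NULL in a compared column never satisfies the condition.
- t1 row (acct_id=1): no match → kept, t2 columns NULL.
- t1 row (acct_id=7): no match → kept, t2 columns NULL.
- t1 row (acct_id=6): no match → kept, t2 columns NULL.
- t1 row (acct_id=2): no match → kept, t2 columns NULL.
- t1 row (acct_id=9): matches 2 t2 row(s) → 2 output row(s).
- t1 row (acct_id=8): no match → kept, t2 columns NULL.
- t1 row (acct_id=2): no match → kept, t2 columns NULL.
- t1 row (acct_id=9): matches 2 t2 row(s) → 2 output row(s).
- t1 row (acct_id=5): no match → kept, t2 columns NULL.

(Carol, 179, NULL, 9); (Carol, 280, NULL, 9); (Dave, 179, NULL, 9); (Dave, 280, NULL, 9); (Heidi, NULL, NULL, 5); (Judy, NULL, NULL, 7); (Ken, NULL, NULL, 8); (Liam, NULL, NULL, 2); (Xin, NULL, NULL, 2); (Xin, NULL, NULL, 6); (NULL, NULL, NULL, 1)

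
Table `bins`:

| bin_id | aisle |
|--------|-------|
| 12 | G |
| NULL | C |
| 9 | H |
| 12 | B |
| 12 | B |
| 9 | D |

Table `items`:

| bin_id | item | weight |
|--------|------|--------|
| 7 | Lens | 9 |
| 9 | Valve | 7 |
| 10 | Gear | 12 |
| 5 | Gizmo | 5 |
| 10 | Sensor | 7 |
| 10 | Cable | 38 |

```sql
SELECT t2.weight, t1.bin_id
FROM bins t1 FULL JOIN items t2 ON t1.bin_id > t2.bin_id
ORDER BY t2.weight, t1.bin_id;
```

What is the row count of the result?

FULL OUTER JOIN keeps every row from both sides; unmatched rows get NULL for the other side's columns.
Matching on t1.bin_id > t2.bin_id. A NULL in a compared column never satisfies the condition.
Matched pairs: 22; unmatched t1 rows kept: 1; unmatched t2 rows kept: 0.
Total: 22 matched + 1 padded = 23 rows.

23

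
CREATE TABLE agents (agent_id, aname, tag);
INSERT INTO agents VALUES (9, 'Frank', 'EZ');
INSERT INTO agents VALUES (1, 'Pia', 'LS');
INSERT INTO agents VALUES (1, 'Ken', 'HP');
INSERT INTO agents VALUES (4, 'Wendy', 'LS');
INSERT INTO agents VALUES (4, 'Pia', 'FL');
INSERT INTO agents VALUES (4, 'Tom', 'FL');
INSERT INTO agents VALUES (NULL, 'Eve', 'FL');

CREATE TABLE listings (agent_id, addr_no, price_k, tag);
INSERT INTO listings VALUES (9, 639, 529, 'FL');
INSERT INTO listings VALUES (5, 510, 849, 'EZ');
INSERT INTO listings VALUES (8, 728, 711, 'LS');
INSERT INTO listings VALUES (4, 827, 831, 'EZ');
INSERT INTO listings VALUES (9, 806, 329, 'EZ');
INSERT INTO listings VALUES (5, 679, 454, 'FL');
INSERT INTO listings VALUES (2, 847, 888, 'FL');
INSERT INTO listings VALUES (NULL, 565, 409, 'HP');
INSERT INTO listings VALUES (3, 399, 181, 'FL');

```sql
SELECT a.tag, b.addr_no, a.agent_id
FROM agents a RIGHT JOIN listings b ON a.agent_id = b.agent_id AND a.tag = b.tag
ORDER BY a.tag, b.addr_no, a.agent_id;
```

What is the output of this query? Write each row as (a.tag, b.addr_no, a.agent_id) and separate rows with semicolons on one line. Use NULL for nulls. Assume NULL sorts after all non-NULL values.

(EZ, 806, 9); (NULL, 399, NULL); (NULL, 510, NULL); (NULL, 565, NULL); (NULL, 639, NULL); (NULL, 679, NULL); (NULL, 728, NULL); (NULL, 827, NULL); (NULL, 847, NULL)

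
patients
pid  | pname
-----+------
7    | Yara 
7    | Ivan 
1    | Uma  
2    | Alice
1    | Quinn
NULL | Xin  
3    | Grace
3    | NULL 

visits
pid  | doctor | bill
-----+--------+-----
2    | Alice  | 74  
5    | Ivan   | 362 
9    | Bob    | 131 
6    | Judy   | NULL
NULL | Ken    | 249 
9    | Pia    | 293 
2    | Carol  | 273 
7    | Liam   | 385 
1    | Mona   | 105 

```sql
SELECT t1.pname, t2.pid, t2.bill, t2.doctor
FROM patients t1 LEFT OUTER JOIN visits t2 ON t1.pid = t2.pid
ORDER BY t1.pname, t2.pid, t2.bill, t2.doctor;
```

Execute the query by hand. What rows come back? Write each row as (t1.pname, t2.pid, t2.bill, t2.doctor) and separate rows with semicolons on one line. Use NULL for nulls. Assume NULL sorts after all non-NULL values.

LEFT JOIN keeps every row from `patients`; unmatched rows get NULL for `visits`'s columns.
Matching on t1.pid = t2.pid. A NULL in a compared column never satisfies the condition.
- pid=7: 1 matching t2 row(s), so 1 row(s) emitted.
- pid=7: 1 matching t2 row(s), so 1 row(s) emitted.
- pid=1: 1 matching t2 row(s), so 1 row(s) emitted.
- pid=2: 2 matching t2 row(s), so 2 row(s) emitted.
- pid=1: 1 matching t2 row(s), so 1 row(s) emitted.
- pid=NULL: no t2 row matches, row kept with t2 columns NULL.
- pid=3: no t2 row matches, row kept with t2 columns NULL.
- pid=3: no t2 row matches, row kept with t2 columns NULL.
After projecting and ordering:
t1.pname | t2.pid | t2.bill | t2.doctor
Alice | 2 | 74 | Alice
Alice | 2 | 273 | Carol
Grace | NULL | NULL | NULL
Ivan | 7 | 385 | Liam
Quinn | 1 | 105 | Mona
Uma | 1 | 105 | Mona
Xin | NULL | NULL | NULL
Yara | 7 | 385 | Liam
NULL | NULL | NULL | NULL

(Alice, 2, 74, Alice); (Alice, 2, 273, Carol); (Grace, NULL, NULL, NULL); (Ivan, 7, 385, Liam); (Quinn, 1, 105, Mona); (Uma, 1, 105, Mona); (Xin, NULL, NULL, NULL); (Yara, 7, 385, Liam); (NULL, NULL, NULL, NULL)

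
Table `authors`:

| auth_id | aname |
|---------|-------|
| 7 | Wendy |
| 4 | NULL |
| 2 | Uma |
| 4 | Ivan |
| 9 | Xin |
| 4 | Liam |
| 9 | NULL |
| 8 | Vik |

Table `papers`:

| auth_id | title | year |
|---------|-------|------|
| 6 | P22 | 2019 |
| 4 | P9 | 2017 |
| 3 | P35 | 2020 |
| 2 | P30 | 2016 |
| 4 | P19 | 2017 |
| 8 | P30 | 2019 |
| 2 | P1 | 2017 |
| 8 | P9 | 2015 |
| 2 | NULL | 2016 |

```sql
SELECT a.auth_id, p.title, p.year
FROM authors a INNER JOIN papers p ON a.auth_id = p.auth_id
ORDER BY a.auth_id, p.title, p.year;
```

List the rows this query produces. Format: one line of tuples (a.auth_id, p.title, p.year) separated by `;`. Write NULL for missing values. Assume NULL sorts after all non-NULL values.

(2, P1, 2017); (2, P30, 2016); (2, NULL, 2016); (4, P19, 2017); (4, P19, 2017); (4, P19, 2017); (4, P9, 2017); (4, P9, 2017); (4, P9, 2017); (8, P30, 2019); (8, P9, 2015)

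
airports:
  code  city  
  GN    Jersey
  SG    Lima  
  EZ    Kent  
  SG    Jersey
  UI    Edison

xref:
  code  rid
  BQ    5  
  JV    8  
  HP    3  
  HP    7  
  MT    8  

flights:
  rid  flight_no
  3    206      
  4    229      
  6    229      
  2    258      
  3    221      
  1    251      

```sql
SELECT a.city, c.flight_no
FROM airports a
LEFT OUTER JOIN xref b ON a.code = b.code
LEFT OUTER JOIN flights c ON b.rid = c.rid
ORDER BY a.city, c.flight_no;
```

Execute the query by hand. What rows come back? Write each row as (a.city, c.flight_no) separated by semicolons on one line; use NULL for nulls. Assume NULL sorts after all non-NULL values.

Evaluate left to right. First `airports a LEFT JOIN xref b` on code: 5 row(s).
Then LEFT JOIN `flights c` on rid: each of those 5 rows is kept; rows whose b.rid has no match in c get NULL for c's columns.

(Edison, NULL); (Jersey, NULL); (Jersey, NULL); (Kent, NULL); (Lima, NULL)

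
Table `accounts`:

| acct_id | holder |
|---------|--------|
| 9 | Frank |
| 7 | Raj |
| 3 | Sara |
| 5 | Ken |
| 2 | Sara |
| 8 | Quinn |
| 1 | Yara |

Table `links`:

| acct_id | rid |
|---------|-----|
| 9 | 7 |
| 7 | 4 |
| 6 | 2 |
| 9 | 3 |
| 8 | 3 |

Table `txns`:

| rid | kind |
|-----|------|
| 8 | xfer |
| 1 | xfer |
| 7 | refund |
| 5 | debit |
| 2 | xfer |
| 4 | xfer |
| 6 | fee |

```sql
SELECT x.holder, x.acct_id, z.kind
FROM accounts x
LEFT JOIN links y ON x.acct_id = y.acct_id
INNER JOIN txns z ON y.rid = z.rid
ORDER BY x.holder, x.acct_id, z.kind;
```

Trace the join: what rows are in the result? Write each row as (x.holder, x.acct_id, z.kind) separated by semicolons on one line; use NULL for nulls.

(Frank, 9, refund); (Raj, 7, xfer)

Evaluate left to right. First `accounts x LEFT JOIN links y` on acct_id: 8 row(s).
Then INNER JOIN `txns z` on rid: keep only rows whose y.rid appears in z.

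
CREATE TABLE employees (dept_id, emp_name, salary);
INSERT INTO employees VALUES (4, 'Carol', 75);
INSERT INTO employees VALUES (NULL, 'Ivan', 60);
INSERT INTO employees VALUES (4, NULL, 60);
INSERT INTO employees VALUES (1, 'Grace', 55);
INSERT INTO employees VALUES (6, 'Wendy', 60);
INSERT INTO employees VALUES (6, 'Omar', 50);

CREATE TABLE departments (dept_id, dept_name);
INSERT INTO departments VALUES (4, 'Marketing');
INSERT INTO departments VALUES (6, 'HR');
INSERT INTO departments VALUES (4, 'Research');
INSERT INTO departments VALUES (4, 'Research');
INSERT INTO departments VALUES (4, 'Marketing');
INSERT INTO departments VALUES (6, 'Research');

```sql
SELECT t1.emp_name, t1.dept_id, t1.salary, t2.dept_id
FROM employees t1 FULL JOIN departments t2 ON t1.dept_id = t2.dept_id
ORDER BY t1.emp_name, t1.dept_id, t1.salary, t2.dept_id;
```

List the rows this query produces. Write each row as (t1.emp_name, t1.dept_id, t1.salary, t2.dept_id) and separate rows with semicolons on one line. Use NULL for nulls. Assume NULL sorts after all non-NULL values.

FULL OUTER JOIN keeps every row from both sides; unmatched rows get NULL for the other side's columns.
Matching on t1.dept_id = t2.dept_id. A NULL in a compared column never satisfies the condition.
- t1 (dept_id=4) pairs with 4 row(s) of t2.
- t1 (dept_id=NULL) has no partner → padded with NULL.
- t1 (dept_id=4) pairs with 4 row(s) of t2.
- t1 (dept_id=1) has no partner → padded with NULL.
- t1 (dept_id=6) pairs with 2 row(s) of t2.
- t1 (dept_id=6) pairs with 2 row(s) of t2.

(Carol, 4, 75, 4); (Carol, 4, 75, 4); (Carol, 4, 75, 4); (Carol, 4, 75, 4); (Grace, 1, 55, NULL); (Ivan, NULL, 60, NULL); (Omar, 6, 50, 6); (Omar, 6, 50, 6); (Wendy, 6, 60, 6); (Wendy, 6, 60, 6); (NULL, 4, 60, 4); (NULL, 4, 60, 4); (NULL, 4, 60, 4); (NULL, 4, 60, 4)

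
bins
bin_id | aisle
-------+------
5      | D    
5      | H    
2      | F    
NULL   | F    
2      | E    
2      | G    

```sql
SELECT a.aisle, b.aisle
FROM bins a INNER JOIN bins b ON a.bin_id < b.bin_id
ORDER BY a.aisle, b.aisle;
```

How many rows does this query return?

INNER JOIN keeps only pairs where the ON condition holds.
Matching on a.bin_id < b.bin_id. A NULL in a compared column never satisfies the condition.
- a (bin_id=5) has no partner → excluded.
- a (bin_id=5) has no partner → excluded.
- a (bin_id=2) pairs with 2 row(s) of b.
- a (bin_id=NULL) has no partner → excluded.
- a (bin_id=2) pairs with 2 row(s) of b.
- a (bin_id=2) pairs with 2 row(s) of b.
Total: 6 rows.

6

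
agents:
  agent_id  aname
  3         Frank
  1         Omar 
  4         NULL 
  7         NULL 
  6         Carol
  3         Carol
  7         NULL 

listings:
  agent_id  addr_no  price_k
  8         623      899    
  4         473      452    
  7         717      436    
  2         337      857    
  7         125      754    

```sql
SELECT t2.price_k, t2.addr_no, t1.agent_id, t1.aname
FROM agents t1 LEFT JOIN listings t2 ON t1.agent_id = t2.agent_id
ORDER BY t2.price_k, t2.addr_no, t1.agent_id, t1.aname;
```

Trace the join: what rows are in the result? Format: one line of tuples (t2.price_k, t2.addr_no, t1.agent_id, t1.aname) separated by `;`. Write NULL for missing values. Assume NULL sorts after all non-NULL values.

LEFT JOIN keeps every row from `agents`; unmatched rows get NULL for `listings`'s columns.
Matching on t1.agent_id = t2.agent_id.
- t1[0] agent_id=3 → no match; kept with NULLs on the t2 side.
- t1[1] agent_id=1 → no match; kept with NULLs on the t2 side.
- t1[2] agent_id=4 → 1 match(es) in t2 → 1 row(s).
- t1[3] agent_id=7 → 2 match(es) in t2 → 2 row(s).
- t1[4] agent_id=6 → no match; kept with NULLs on the t2 side.
- t1[5] agent_id=3 → no match; kept with NULLs on the t2 side.
- t1[6] agent_id=7 → 2 match(es) in t2 → 2 row(s).
After projecting and ordering:
t2.price_k | t2.addr_no | t1.agent_id | t1.aname
436 | 717 | 7 | NULL
436 | 717 | 7 | NULL
452 | 473 | 4 | NULL
754 | 125 | 7 | NULL
754 | 125 | 7 | NULL
NULL | NULL | 1 | Omar
NULL | NULL | 3 | Carol
NULL | NULL | 3 | Frank
NULL | NULL | 6 | Carol

(436, 717, 7, NULL); (436, 717, 7, NULL); (452, 473, 4, NULL); (754, 125, 7, NULL); (754, 125, 7, NULL); (NULL, NULL, 1, Omar); (NULL, NULL, 3, Carol); (NULL, NULL, 3, Frank); (NULL, NULL, 6, Carol)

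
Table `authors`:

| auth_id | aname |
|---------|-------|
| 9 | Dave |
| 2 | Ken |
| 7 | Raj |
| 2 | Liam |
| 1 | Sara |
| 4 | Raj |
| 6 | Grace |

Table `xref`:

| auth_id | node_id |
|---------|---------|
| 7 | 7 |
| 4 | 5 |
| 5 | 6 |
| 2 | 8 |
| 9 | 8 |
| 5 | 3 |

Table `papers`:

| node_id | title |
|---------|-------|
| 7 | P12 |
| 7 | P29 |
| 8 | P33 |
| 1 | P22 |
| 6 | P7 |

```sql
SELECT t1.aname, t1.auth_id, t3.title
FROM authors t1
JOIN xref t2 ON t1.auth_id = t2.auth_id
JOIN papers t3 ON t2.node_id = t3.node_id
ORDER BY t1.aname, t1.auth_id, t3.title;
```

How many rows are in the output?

5

Step 1 — t1 INNER JOIN t2 on auth_id → 5 row(s).
Then INNER JOIN `papers t3` on node_id: keep only rows whose t2.node_id appears in t3.
Result: 5 row(s).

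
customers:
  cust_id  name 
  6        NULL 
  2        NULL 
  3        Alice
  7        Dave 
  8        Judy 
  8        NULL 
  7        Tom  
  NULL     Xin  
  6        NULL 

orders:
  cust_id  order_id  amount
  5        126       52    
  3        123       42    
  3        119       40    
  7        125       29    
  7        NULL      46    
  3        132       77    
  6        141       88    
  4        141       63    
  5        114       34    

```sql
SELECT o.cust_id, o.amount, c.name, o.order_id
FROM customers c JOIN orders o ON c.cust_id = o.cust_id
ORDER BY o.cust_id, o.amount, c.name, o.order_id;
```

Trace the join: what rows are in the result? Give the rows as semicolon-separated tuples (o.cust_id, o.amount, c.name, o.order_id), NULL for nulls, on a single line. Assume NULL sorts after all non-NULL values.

(3, 40, Alice, 119); (3, 42, Alice, 123); (3, 77, Alice, 132); (6, 88, NULL, 141); (6, 88, NULL, 141); (7, 29, Dave, 125); (7, 29, Tom, 125); (7, 46, Dave, NULL); (7, 46, Tom, NULL)

INNER JOIN keeps only pairs where the ON condition holds.
Matching on c.cust_id = o.cust_id. A NULL in a compared column never satisfies the condition.
Matched pairs: 9.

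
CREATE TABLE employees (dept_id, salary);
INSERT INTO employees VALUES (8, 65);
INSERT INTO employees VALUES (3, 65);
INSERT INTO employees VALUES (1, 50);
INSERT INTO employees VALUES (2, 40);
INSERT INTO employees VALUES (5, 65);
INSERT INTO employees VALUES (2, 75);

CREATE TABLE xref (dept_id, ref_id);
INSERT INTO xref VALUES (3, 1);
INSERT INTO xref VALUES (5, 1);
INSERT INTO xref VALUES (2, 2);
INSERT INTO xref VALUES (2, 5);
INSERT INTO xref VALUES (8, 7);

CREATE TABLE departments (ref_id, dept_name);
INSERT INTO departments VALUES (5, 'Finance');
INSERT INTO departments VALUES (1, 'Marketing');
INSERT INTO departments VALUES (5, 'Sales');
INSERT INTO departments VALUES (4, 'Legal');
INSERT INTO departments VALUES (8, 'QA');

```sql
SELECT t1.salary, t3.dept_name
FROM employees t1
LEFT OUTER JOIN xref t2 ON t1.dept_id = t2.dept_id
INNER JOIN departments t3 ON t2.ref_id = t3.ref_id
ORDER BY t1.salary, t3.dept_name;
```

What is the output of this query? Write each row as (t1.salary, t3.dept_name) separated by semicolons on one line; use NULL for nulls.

(40, Finance); (40, Sales); (65, Marketing); (65, Marketing); (75, Finance); (75, Sales)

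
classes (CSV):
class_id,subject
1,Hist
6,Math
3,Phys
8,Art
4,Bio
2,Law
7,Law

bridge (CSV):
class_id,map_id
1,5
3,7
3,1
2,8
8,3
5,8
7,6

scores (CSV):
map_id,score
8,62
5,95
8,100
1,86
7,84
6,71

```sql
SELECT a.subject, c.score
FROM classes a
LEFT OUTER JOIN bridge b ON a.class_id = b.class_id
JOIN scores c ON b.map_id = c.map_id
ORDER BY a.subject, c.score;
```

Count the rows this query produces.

6

Joins associate left-to-right: classes LEFT JOIN bridge on class_id gives 8 intermediate row(s).
Then INNER JOIN `scores c` on map_id: keep only rows whose b.map_id appears in c.
Result: 6 row(s).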